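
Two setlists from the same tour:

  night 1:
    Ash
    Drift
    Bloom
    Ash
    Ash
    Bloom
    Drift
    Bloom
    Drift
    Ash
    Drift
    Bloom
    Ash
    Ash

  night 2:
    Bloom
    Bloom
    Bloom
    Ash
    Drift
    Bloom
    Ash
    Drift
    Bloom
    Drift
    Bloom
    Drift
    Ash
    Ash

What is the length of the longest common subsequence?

10

One common subsequence of length 10: Ash (night 1 #1, night 2 #4), then Drift (night 1 #2, night 2 #5), then Bloom (night 1 #3, night 2 #6), then Ash (night 1 #4, night 2 #7), then Bloom (night 1 #6, night 2 #9), then Drift (night 1 #7, night 2 #10), then Bloom (night 1 #8, night 2 #11), then Drift (night 1 #11, night 2 #12), then Ash (night 1 #13, night 2 #13), then Ash (night 1 #14, night 2 #14). dp[14][14] = 10 confirms this is the maximum.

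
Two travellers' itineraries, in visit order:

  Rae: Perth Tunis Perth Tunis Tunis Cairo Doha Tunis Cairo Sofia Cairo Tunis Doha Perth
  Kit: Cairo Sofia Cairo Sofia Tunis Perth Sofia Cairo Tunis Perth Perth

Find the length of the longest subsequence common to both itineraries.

One common subsequence of length 6: Tunis (Rae #2, Kit #5) → Perth (Rae #3, Kit #6) → Sofia (Rae #10, Kit #7) → Cairo (Rae #11, Kit #8) → Tunis (Rae #12, Kit #9) → Perth (Rae #14, Kit #11), and the DP table's final entry dp[14][11] is also 6, so no common subsequence is longer.

6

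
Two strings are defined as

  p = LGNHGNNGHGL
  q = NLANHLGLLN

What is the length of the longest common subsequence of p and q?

Pick L (p #1, q #2) → N (p #3, q #4) → H (p #4, q #5) → G (p #5, q #7) → N (p #7, q #10); all 5 characters appear in both, in order, and the DP table's final entry dp[11][10] is also 5, so no common subsequence is longer.

5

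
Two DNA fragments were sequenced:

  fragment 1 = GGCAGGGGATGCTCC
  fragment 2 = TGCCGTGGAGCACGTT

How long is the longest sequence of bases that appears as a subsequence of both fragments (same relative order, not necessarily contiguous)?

9

Match G [1,2], then C [3,4], then G [5,5], then G [6,7], then G [7,8], then G [8,10], then A [9,12], then T [10,15], then T [13,16] — 9 bases in the same relative order in both. Since dp[15][16] = 9, nothing longer is possible.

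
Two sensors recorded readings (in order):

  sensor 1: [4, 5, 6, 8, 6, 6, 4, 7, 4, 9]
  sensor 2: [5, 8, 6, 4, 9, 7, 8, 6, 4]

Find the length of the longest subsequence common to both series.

6

Let dp[i][j] be the LCS length of the first i values of sensor 1 and the first j values of sensor 2. dp[i][j] = dp[i-1][j-1]+1 when the i-th and j-th values match, else max(dp[i-1][j], dp[i][j-1]).
    ·  5  8  6  4  9  7  8  6  4
 ·  0  0  0  0  0  0  0  0  0  0
 4  0  0  0  0  1  1  1  1  1  1
 5  0  1  1  1  1  1  1  1  1  1
 6  0  1  1  2  2  2  2  2  2  2
 8  0  1  2  2  2  2  2  3  3  3
 6  0  1  2  3  3  3  3  3  4  4
 6  0  1  2  3  3  3  3  3  4  4
 4  0  1  2  3  4  4  4  4  4  5
 7  0  1  2  3  4  4  5  5  5  5
 4  0  1  2  3  4  4  5  5  5  6
 9  0  1  2  3  4  5  5  5  5  6
dp[10][9] = 6. One LCS (by backtracking along matches): 5, 8, 6, 4, 7, 4.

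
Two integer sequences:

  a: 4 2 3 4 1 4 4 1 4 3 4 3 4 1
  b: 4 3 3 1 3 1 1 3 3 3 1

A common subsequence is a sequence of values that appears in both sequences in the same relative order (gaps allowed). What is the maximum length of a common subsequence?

7

One common subsequence of length 7: 4 at a[1]=b[1]; then 3 at a[3]=b[5]; then 1 at a[5]=b[6]; then 1 at a[8]=b[7]; then 3 at a[10]=b[9]; then 3 at a[12]=b[10]; then 1 at a[14]=b[11]. The LCS DP gives dp[14][11] = 7, so this is optimal.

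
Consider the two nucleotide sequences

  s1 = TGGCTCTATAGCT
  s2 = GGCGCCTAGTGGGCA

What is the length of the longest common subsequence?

9

One common subsequence of length 9: G at s1[2]=s2[2], then G at s1[3]=s2[4], then C at s1[4]=s2[5], then C at s1[6]=s2[6], then T at s1[7]=s2[7], then A at s1[8]=s2[8], then T at s1[9]=s2[10], then G at s1[11]=s2[13], then C at s1[12]=s2[14]. The LCS DP gives dp[13][15] = 9, so this is optimal.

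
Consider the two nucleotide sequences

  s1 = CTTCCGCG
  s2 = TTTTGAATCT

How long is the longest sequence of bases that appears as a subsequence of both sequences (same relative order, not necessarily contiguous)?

4

Let dp[i][j] be the LCS length of the first i bases of s1 and the first j bases of s2. dp[i][j] = dp[i-1][j-1]+1 when the i-th and j-th bases match, else max(dp[i-1][j], dp[i][j-1]).
    ·  T  T  T  T  G  A  A  T  C  T
 ·  0  0  0  0  0  0  0  0  0  0  0
 C  0  0  0  0  0  0  0  0  0  1  1
 T  0  1  1  1  1  1  1  1  1  1  2
 T  0  1  2  2  2  2  2  2  2  2  2
 C  0  1  2  2  2  2  2  2  2  3  3
 C  0  1  2  2  2  2  2  2  2  3  3
 G  0  1  2  2  2  3  3  3  3  3  3
 C  0  1  2  2  2  3  3  3  3  4  4
 G  0  1  2  2  2  3  3  3  3  4  4
dp[8][10] = 4. One LCS (by backtracking along matches): TTGC.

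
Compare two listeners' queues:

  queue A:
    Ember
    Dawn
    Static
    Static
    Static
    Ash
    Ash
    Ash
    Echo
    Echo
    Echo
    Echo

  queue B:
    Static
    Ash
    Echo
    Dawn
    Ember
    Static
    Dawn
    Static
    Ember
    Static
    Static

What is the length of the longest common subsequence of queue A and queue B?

5

Match Ember [1,5]; then Dawn [2,7]; then Static [3,8]; then Static [4,10]; then Static [5,11] — 5 songs in the same relative order in both. Since dp[12][11] = 5, nothing longer is possible.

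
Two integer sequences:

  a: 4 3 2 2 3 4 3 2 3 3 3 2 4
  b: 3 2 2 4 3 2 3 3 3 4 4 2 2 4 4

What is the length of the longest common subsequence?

Taking 3 at a[2]=b[1]; then 2 at a[3]=b[2]; then 2 at a[4]=b[3]; then 4 at a[6]=b[4]; then 3 at a[7]=b[5]; then 2 at a[8]=b[6]; then 3 at a[9]=b[7]; then 3 at a[10]=b[8]; then 3 at a[11]=b[9]; then 2 at a[12]=b[13]; then 4 at a[13]=b[15] gives a common subsequence of length 11. Since dp[13][15] = 11, nothing longer is possible.

11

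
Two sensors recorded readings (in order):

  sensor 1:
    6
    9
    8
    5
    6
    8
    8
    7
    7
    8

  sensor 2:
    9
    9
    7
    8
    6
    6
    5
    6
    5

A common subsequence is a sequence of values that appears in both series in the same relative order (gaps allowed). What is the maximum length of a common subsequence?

4

Match 9 (sensor 1 #2, sensor 2 #2), 8 (sensor 1 #3, sensor 2 #4), 5 (sensor 1 #4, sensor 2 #7), 6 (sensor 1 #5, sensor 2 #8) — 4 values in the same relative order in both. The LCS DP gives dp[10][9] = 4, so this is optimal.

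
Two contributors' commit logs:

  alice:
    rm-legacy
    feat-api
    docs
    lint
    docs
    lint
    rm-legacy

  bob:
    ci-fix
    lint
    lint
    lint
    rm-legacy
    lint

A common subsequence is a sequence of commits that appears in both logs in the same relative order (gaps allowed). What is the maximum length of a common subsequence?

Taking lint (alice #4, bob #3), then lint (alice #6, bob #4), then rm-legacy (alice #7, bob #5) gives a common subsequence of length 3. Since dp[7][6] = 3, nothing longer is possible.

3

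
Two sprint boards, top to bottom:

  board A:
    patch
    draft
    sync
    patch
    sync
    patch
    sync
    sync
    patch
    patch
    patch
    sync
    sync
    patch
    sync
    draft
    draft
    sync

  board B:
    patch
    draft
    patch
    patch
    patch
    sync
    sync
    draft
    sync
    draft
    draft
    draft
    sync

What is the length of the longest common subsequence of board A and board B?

11

Taking patch [1,1], then draft [2,2], then patch [9,3], then patch [10,4], then patch [11,5], then sync [12,6], then sync [13,7], then sync [15,9], then draft [16,11], then draft [17,12], then sync [18,13] gives a common subsequence of length 11. Since dp[18][13] = 11, nothing longer is possible.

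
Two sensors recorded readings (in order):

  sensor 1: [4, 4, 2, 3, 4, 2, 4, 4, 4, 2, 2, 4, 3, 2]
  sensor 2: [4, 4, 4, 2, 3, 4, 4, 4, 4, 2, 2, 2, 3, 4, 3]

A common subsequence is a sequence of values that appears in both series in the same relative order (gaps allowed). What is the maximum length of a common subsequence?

One common subsequence of length 12: 4 at sensor 1[1]=sensor 2[2]; then 4 at sensor 1[2]=sensor 2[3]; then 2 at sensor 1[3]=sensor 2[4]; then 3 at sensor 1[4]=sensor 2[5]; then 4 at sensor 1[5]=sensor 2[6]; then 4 at sensor 1[7]=sensor 2[7]; then 4 at sensor 1[8]=sensor 2[8]; then 4 at sensor 1[9]=sensor 2[9]; then 2 at sensor 1[10]=sensor 2[11]; then 2 at sensor 1[11]=sensor 2[12]; then 4 at sensor 1[12]=sensor 2[14]; then 3 at sensor 1[13]=sensor 2[15]. Since dp[14][15] = 12, nothing longer is possible.

12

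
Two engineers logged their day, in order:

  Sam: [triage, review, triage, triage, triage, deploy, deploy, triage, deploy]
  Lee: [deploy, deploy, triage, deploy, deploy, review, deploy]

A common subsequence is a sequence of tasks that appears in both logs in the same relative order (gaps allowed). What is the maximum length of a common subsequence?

4

Match triage [5,3], deploy [6,4], deploy [7,5], deploy [9,7] — 4 tasks in the same relative order in both. dp[9][7] = 4 confirms this is the maximum.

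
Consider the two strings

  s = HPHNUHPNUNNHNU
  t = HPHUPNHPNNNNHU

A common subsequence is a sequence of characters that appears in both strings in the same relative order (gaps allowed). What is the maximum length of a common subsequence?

11

Match H at s[1]=t[1] → P at s[2]=t[2] → H at s[3]=t[3] → N at s[4]=t[6] → H at s[6]=t[7] → P at s[7]=t[8] → N at s[8]=t[10] → N at s[10]=t[11] → N at s[11]=t[12] → H at s[12]=t[13] → U at s[14]=t[14] — 11 characters in the same relative order in both. Since dp[14][14] = 11, nothing longer is possible.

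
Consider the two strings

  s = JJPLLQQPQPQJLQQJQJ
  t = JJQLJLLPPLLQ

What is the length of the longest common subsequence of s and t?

8

One common subsequence of length 8: J [1,2]; then J [2,5]; then L [4,6]; then L [5,7]; then P [8,8]; then P [10,9]; then L [13,11]; then Q [17,12]. The LCS DP gives dp[18][12] = 8, so this is optimal.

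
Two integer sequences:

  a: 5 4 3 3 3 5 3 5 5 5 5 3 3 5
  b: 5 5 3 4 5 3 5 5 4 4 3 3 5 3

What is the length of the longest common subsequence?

Pick 5 [1,2], then 4 [2,4], then 5 [6,5], then 3 [7,6], then 5 [8,7], then 5 [9,8], then 3 [12,11], then 3 [13,12], then 5 [14,13]; all 9 values appear in both, in order. The LCS DP gives dp[14][14] = 9, so this is optimal.

9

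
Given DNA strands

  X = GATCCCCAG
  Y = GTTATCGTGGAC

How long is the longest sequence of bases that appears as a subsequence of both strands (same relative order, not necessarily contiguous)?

5

Match G at X[1]=Y[1], then A at X[2]=Y[4], then T at X[3]=Y[5], then C at X[4]=Y[6], then C at X[7]=Y[12] — 5 bases in the same relative order in both. The LCS DP gives dp[9][12] = 5, so this is optimal.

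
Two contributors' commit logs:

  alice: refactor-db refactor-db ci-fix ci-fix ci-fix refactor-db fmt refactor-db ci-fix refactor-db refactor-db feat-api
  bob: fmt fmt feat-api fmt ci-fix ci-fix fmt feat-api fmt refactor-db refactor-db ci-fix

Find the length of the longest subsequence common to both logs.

Match ci-fix (alice #3, bob #5) → ci-fix (alice #4, bob #6) → refactor-db (alice #6, bob #10) → refactor-db (alice #8, bob #11) → ci-fix (alice #9, bob #12) — 5 commits in the same relative order in both. dp[12][12] = 5 confirms this is the maximum.

5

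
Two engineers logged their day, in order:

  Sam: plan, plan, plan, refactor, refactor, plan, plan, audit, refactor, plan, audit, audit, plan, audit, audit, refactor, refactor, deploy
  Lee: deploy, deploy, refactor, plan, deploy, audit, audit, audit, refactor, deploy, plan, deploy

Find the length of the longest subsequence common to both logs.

Match refactor at Sam[5]=Lee[3], then plan at Sam[6]=Lee[4], then audit at Sam[8]=Lee[6], then audit at Sam[11]=Lee[7], then audit at Sam[12]=Lee[8], then plan at Sam[13]=Lee[11], then deploy at Sam[18]=Lee[12] — 7 tasks in the same relative order in both. Since dp[18][12] = 7, nothing longer is possible.

7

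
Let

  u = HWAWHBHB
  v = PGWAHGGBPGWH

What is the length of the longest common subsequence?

5

Pick W (u #2, v #3), then A (u #3, v #4), then H (u #5, v #5), then B (u #6, v #8), then H (u #7, v #12); all 5 characters appear in both, in order. Since dp[8][12] = 5, nothing longer is possible.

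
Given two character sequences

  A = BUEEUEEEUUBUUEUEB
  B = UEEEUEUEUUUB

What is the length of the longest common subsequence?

Pick U [2,1] → E [3,3] → E [4,4] → U [5,5] → E [6,6] → E [8,8] → U [12,9] → U [13,10] → U [15,11] → B [17,12]; all 10 characters appear in both, in order. The LCS DP gives dp[17][12] = 10, so this is optimal.

10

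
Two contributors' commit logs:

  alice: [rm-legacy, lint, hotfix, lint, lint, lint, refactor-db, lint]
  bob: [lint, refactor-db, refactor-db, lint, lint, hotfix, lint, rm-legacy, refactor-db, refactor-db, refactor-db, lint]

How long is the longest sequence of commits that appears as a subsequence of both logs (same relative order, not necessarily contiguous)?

6

One common subsequence of length 6: lint (alice #2, bob #1), then lint (alice #4, bob #4), then lint (alice #5, bob #5), then lint (alice #6, bob #7), then refactor-db (alice #7, bob #11), then lint (alice #8, bob #12). Since dp[8][12] = 6, nothing longer is possible.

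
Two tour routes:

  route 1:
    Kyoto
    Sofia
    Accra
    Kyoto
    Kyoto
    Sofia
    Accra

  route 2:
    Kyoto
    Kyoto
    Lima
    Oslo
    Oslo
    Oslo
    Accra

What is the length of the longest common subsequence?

3

Taking Kyoto (route 1 #1, route 2 #1), Kyoto (route 1 #4, route 2 #2), Accra (route 1 #7, route 2 #7) gives a common subsequence of length 3, and the DP table's final entry dp[7][7] is also 3, so no common subsequence is longer.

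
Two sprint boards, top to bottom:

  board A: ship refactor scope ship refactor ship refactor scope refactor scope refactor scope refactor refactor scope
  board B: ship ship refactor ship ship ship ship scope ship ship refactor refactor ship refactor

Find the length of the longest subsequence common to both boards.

Match ship [1,2]; then refactor [2,3]; then scope [3,8]; then ship [4,9]; then ship [6,10]; then refactor [7,11]; then refactor [9,12]; then refactor [14,14] — 8 tasks in the same relative order in both. The LCS DP gives dp[15][14] = 8, so this is optimal.

8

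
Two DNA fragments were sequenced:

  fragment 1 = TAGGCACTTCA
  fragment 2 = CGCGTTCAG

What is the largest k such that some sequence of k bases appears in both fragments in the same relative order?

6

Pick G [3,2] → G [4,4] → T [8,5] → T [9,6] → C [10,7] → A [11,8]; all 6 bases appear in both, in order. dp[11][9] = 6 confirms this is the maximum.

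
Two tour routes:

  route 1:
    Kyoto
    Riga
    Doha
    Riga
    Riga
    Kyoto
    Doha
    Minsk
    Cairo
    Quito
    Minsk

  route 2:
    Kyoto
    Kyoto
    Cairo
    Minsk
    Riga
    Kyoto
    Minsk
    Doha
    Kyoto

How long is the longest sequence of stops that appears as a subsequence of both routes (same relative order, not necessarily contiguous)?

4

Match Kyoto [1,2], Riga [2,5], Doha [3,8], Kyoto [6,9] — 4 stops in the same relative order in both. Since dp[11][9] = 4, nothing longer is possible.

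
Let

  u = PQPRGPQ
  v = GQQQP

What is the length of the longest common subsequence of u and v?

Let dp[i][j] be the LCS length of the first i characters of u and the first j characters of v. dp[i][j] = dp[i-1][j-1]+1 when the i-th and j-th characters match, else max(dp[i-1][j], dp[i][j-1]).
    ·  G  Q  Q  Q  P
 ·  0  0  0  0  0  0
 P  0  0  0  0  0  1
 Q  0  0  1  1  1  1
 P  0  0  1  1  1  2
 R  0  0  1  1  1  2
 G  0  1  1  1  1  2
 P  0  1  1  1  1  2
 Q  0  1  2  2  2  2
dp[7][5] = 2. One LCS (by backtracking along matches): QP.

2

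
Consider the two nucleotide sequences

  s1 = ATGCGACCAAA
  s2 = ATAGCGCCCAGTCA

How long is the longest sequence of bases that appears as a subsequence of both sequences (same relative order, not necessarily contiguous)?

9

One common subsequence of length 9: A [1,1] → T [2,2] → G [3,4] → C [4,5] → G [5,6] → C [7,8] → C [8,9] → A [9,10] → A [11,14]. Since dp[11][14] = 9, nothing longer is possible.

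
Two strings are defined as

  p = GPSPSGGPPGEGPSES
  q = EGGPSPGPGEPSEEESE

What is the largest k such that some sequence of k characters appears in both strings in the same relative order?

Match G (p #1, q #3) → P (p #2, q #4) → S (p #3, q #5) → P (p #4, q #6) → G (p #7, q #7) → P (p #9, q #8) → G (p #10, q #9) → E (p #11, q #10) → P (p #13, q #11) → S (p #14, q #12) → E (p #15, q #15) → S (p #16, q #16) — 12 characters in the same relative order in both, and the DP table's final entry dp[16][17] is also 12, so no common subsequence is longer.

12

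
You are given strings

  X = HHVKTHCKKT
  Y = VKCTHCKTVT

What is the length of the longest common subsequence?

7

Taking V [3,1]; then K [4,2]; then T [5,4]; then H [6,5]; then C [7,6]; then K [8,7]; then T [10,10] gives a common subsequence of length 7. The LCS DP gives dp[10][10] = 7, so this is optimal.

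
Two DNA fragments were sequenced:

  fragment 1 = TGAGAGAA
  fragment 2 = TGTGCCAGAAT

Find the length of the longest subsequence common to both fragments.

Let dp[i][j] be the LCS length of the first i bases of fragment 1 and the first j bases of fragment 2. dp[i][j] = dp[i-1][j-1]+1 when the i-th and j-th bases match, else max(dp[i-1][j], dp[i][j-1]).
    ·  T  G  T  G  C  C  A  G  A  A  T
 ·  0  0  0  0  0  0  0  0  0  0  0  0
 T  0  1  1  1  1  1  1  1  1  1  1  1
 G  0  1  2  2  2  2  2  2  2  2  2  2
 A  0  1  2  2  2  2  2  3  3  3  3  3
 G  0  1  2  2  3  3  3  3  4  4  4  4
 A  0  1  2  2  3  3  3  4  4  5  5  5
 G  0  1  2  2  3  3  3  4  5  5  5  5
 A  0  1  2  2  3  3  3  4  5  6  6  6
 A  0  1  2  2  3  3  3  4  5  6  7  7
dp[8][11] = 7. One LCS (by backtracking along matches): TGGAGAA.

7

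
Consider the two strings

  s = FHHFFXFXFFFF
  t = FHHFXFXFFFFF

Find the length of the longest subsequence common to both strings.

11

Pick F at s[1]=t[1], H at s[2]=t[2], H at s[3]=t[3], F at s[4]=t[4], F at s[5]=t[6], X at s[6]=t[7], F at s[7]=t[8], F at s[9]=t[9], F at s[10]=t[10], F at s[11]=t[11], F at s[12]=t[12]; all 11 characters appear in both, in order. Since dp[12][12] = 11, nothing longer is possible.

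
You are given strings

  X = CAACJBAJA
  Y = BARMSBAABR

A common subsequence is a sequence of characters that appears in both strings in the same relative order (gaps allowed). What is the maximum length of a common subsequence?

Let dp[i][j] be the LCS length of the first i characters of X and the first j characters of Y. dp[i][j] = dp[i-1][j-1]+1 when the i-th and j-th characters match, else max(dp[i-1][j], dp[i][j-1]).
    ·  B  A  R  M  S  B  A  A  B  R
 ·  0  0  0  0  0  0  0  0  0  0  0
 C  0  0  0  0  0  0  0  0  0  0  0
 A  0  0  1  1  1  1  1  1  1  1  1
 A  0  0  1  1  1  1  1  2  2  2  2
 C  0  0  1  1  1  1  1  2  2  2  2
 J  0  0  1  1  1  1  1  2  2  2  2
 B  0  1  1  1  1  1  2  2  2  3  3
 A  0  1  2  2  2  2  2  3  3  3  3
 J  0  1  2  2  2  2  2  3  3  3  3
 A  0  1  2  2  2  2  2  3  4  4  4
dp[9][10] = 4. One LCS (by backtracking along matches): ABAA.

4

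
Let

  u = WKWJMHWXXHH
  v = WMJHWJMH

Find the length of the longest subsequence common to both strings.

5

Taking W (u #1, v #1), W (u #3, v #5), J (u #4, v #6), M (u #5, v #7), H (u #11, v #8) gives a common subsequence of length 5. dp[11][8] = 5 confirms this is the maximum.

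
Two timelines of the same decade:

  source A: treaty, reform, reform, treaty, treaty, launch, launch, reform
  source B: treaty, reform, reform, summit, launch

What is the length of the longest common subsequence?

4

Pick treaty at source A[1]=source B[1], then reform at source A[2]=source B[2], then reform at source A[3]=source B[3], then launch at source A[7]=source B[5]; all 4 events appear in both, in order, and the DP table's final entry dp[8][5] is also 4, so no common subsequence is longer.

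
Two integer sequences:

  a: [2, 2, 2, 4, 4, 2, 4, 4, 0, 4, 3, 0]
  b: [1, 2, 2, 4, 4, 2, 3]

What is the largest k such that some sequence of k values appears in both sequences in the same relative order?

6

Let dp[i][j] be the LCS length of the first i values of a and the first j values of b. dp[i][j] = dp[i-1][j-1]+1 when the i-th and j-th values match, else max(dp[i-1][j], dp[i][j-1]).
    ·  1  2  2  4  4  2  3
 ·  0  0  0  0  0  0  0  0
 2  0  0  1  1  1  1  1  1
 2  0  0  1  2  2  2  2  2
 2  0  0  1  2  2  2  3  3
 4  0  0  1  2  3  3  3  3
 4  0  0  1  2  3  4  4  4
 2  0  0  1  2  3  4  5  5
 4  0  0  1  2  3  4  5  5
 4  0  0  1  2  3  4  5  5
 0  0  0  1  2  3  4  5  5
 4  0  0  1  2  3  4  5  5
 3  0  0  1  2  3  4  5  6
 0  0  0  1  2  3  4  5  6
dp[12][7] = 6. One LCS (by backtracking along matches): 2, 2, 4, 4, 2, 3.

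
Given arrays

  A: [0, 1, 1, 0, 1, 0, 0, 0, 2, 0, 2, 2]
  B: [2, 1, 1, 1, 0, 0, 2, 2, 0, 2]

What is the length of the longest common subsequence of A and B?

Pick 1 (A #2, B #2) → 1 (A #3, B #3) → 1 (A #5, B #4) → 0 (A #6, B #5) → 0 (A #7, B #6) → 2 (A #9, B #8) → 0 (A #10, B #9) → 2 (A #12, B #10); all 8 values appear in both, in order, and the DP table's final entry dp[12][10] is also 8, so no common subsequence is longer.

8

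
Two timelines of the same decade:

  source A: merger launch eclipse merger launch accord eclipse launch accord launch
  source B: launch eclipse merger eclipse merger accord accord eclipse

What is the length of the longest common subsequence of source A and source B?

Taking merger [1,3], then eclipse [3,4], then merger [4,5], then accord [6,7], then eclipse [7,8] gives a common subsequence of length 5. The LCS DP gives dp[10][8] = 5, so this is optimal.

5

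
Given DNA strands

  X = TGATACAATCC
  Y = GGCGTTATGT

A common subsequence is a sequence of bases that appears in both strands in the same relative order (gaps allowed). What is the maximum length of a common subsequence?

Let dp[i][j] be the LCS length of the first i bases of X and the first j bases of Y. dp[i][j] = dp[i-1][j-1]+1 when the i-th and j-th bases match, else max(dp[i-1][j], dp[i][j-1]).
    ·  G  G  C  G  T  T  A  T  G  T
 ·  0  0  0  0  0  0  0  0  0  0  0
 T  0  0  0  0  0  1  1  1  1  1  1
 G  0  1  1  1  1  1  1  1  1  2  2
 A  0  1  1  1  1  1  1  2  2  2  2
 T  0  1  1  1  1  2  2  2  3  3  3
 A  0  1  1  1  1  2  2  3  3  3  3
 C  0  1  1  2  2  2  2  3  3  3  3
 A  0  1  1  2  2  2  2  3  3  3  3
 A  0  1  1  2  2  2  2  3  3  3  3
 T  0  1  1  2  2  3  3  3  4  4  4
 C  0  1  1  2  2  3  3  3  4  4  4
 C  0  1  1  2  2  3  3  3  4  4  4
dp[11][10] = 4. One LCS (by backtracking along matches): TATT.

4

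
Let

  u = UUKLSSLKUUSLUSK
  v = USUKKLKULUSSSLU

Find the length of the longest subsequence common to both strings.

Pick U [1,1] → U [2,3] → K [3,5] → L [7,6] → K [8,7] → U [9,8] → U [10,10] → S [11,13] → L [12,14] → U [13,15]; all 10 characters appear in both, in order. Since dp[15][15] = 10, nothing longer is possible.

10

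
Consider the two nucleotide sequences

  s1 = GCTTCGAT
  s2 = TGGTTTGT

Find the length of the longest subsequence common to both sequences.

5

Let dp[i][j] be the LCS length of the first i bases of s1 and the first j bases of s2. dp[i][j] = dp[i-1][j-1]+1 when the i-th and j-th bases match, else max(dp[i-1][j], dp[i][j-1]).
    ·  T  G  G  T  T  T  G  T
 ·  0  0  0  0  0  0  0  0  0
 G  0  0  1  1  1  1  1  1  1
 C  0  0  1  1  1  1  1  1  1
 T  0  1  1  1  2  2  2  2  2
 T  0  1  1  1  2  3  3  3  3
 C  0  1  1  1  2  3  3  3  3
 G  0  1  2  2  2  3  3  4  4
 A  0  1  2  2  2  3  3  4  4
 T  0  1  2  2  3  3  4  4  5
dp[8][8] = 5. One LCS (by backtracking along matches): GTTGT.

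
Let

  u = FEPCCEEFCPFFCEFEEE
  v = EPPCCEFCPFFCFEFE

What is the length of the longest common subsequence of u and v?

14

Pick E [2,1], P [3,3], C [4,4], C [5,5], E [7,6], F [8,7], C [9,8], P [10,9], F [11,10], F [12,11], C [13,12], E [14,14], F [15,15], E [18,16]; all 14 characters appear in both, in order. The LCS DP gives dp[18][16] = 14, so this is optimal.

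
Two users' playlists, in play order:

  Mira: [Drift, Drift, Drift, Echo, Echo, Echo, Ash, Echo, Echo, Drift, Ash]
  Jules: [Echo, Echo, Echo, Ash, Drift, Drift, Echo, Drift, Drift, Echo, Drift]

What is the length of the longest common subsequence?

One common subsequence of length 7: Echo at Mira[4]=Jules[1], then Echo at Mira[5]=Jules[2], then Echo at Mira[6]=Jules[3], then Ash at Mira[7]=Jules[4], then Echo at Mira[8]=Jules[7], then Echo at Mira[9]=Jules[10], then Drift at Mira[10]=Jules[11]. Since dp[11][11] = 7, nothing longer is possible.

7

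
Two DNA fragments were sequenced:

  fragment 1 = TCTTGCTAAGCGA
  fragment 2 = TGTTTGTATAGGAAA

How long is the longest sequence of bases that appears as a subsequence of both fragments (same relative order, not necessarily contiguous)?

Pick T at fragment 1[1]=fragment 2[3]; then T at fragment 1[3]=fragment 2[4]; then T at fragment 1[4]=fragment 2[5]; then G at fragment 1[5]=fragment 2[6]; then T at fragment 1[7]=fragment 2[7]; then A at fragment 1[8]=fragment 2[8]; then A at fragment 1[9]=fragment 2[10]; then G at fragment 1[10]=fragment 2[11]; then G at fragment 1[12]=fragment 2[12]; then A at fragment 1[13]=fragment 2[15]; all 10 bases appear in both, in order. The LCS DP gives dp[13][15] = 10, so this is optimal.

10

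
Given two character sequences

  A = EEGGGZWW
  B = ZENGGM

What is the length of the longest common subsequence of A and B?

Pick E [1,2], then G [3,4], then G [4,5]; all 3 characters appear in both, in order. Since dp[8][6] = 3, nothing longer is possible.

3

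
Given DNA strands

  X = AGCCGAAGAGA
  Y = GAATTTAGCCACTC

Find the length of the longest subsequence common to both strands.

Pick G (X #5, Y #1) → A (X #6, Y #2) → A (X #7, Y #3) → A (X #9, Y #7) → G (X #10, Y #8) → A (X #11, Y #11); all 6 bases appear in both, in order. dp[11][14] = 6 confirms this is the maximum.

6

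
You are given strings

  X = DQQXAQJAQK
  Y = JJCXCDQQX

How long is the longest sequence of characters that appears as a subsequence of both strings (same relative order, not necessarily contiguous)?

Let dp[i][j] be the LCS length of the first i characters of X and the first j characters of Y. dp[i][j] = dp[i-1][j-1]+1 when the i-th and j-th characters match, else max(dp[i-1][j], dp[i][j-1]).
    ·  J  J  C  X  C  D  Q  Q  X
 ·  0  0  0  0  0  0  0  0  0  0
 D  0  0  0  0  0  0  1  1  1  1
 Q  0  0  0  0  0  0  1  2  2  2
 Q  0  0  0  0  0  0  1  2  3  3
 X  0  0  0  0  1  1  1  2  3  4
 A  0  0  0  0  1  1  1  2  3  4
 Q  0  0  0  0  1  1  1  2  3  4
 J  0  1  1  1  1  1  1  2  3  4
 A  0  1  1  1  1  1  1  2  3  4
 Q  0  1  1  1  1  1  1  2  3  4
 K  0  1  1  1  1  1  1  2  3  4
dp[10][9] = 4. One LCS (by backtracking along matches): DQQX.

4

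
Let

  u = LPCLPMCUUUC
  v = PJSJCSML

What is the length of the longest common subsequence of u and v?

Let dp[i][j] be the LCS length of the first i characters of u and the first j characters of v. dp[i][j] = dp[i-1][j-1]+1 when the i-th and j-th characters match, else max(dp[i-1][j], dp[i][j-1]).
    ·  P  J  S  J  C  S  M  L
 ·  0  0  0  0  0  0  0  0  0
 L  0  0  0  0  0  0  0  0  1
 P  0  1  1  1  1  1  1  1  1
 C  0  1  1  1  1  2  2  2  2
 L  0  1  1  1  1  2  2  2  3
 P  0  1  1  1  1  2  2  2  3
 M  0  1  1  1  1  2  2  3  3
 C  0  1  1  1  1  2  2  3  3
 U  0  1  1  1  1  2  2  3  3
 U  0  1  1  1  1  2  2  3  3
 U  0  1  1  1  1  2  2  3  3
 C  0  1  1  1  1  2  2  3  3
dp[11][8] = 3. One LCS (by backtracking along matches): PCL.

3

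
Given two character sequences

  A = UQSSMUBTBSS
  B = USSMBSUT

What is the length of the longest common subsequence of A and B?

6

Taking U [1,1]; then S [3,2]; then S [4,3]; then M [5,4]; then U [6,7]; then T [8,8] gives a common subsequence of length 6. dp[11][8] = 6 confirms this is the maximum.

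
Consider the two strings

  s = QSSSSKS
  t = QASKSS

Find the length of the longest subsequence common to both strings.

4

Pick Q (s #1, t #1), then S (s #2, t #3), then S (s #5, t #5), then S (s #7, t #6); all 4 characters appear in both, in order, and the DP table's final entry dp[7][6] is also 4, so no common subsequence is longer.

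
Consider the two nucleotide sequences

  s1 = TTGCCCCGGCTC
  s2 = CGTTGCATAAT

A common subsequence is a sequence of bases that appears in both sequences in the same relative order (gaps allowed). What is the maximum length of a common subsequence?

5

Match T (s1 #1, s2 #3), then T (s1 #2, s2 #4), then G (s1 #3, s2 #5), then C (s1 #4, s2 #6), then T (s1 #11, s2 #11) — 5 bases in the same relative order in both, and the DP table's final entry dp[12][11] is also 5, so no common subsequence is longer.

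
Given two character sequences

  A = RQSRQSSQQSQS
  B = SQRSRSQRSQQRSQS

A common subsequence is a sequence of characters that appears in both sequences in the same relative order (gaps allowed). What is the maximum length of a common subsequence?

Match R [1,3], then S [3,4], then R [4,5], then Q [5,7], then S [7,9], then Q [8,10], then Q [9,11], then S [10,13], then Q [11,14], then S [12,15] — 10 characters in the same relative order in both. The LCS DP gives dp[12][15] = 10, so this is optimal.

10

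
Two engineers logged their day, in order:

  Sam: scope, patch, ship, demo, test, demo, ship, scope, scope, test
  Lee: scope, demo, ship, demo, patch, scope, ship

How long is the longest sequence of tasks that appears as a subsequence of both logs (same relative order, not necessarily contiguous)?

4

Pick scope at Sam[1]=Lee[1] → ship at Sam[3]=Lee[3] → demo at Sam[4]=Lee[4] → ship at Sam[7]=Lee[7]; all 4 tasks appear in both, in order, and the DP table's final entry dp[10][7] is also 4, so no common subsequence is longer.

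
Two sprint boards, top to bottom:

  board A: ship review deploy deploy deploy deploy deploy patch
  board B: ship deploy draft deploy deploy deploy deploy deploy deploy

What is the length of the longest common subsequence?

One common subsequence of length 6: ship (board A #1, board B #1); then deploy (board A #3, board B #5); then deploy (board A #4, board B #6); then deploy (board A #5, board B #7); then deploy (board A #6, board B #8); then deploy (board A #7, board B #9), and the DP table's final entry dp[8][9] is also 6, so no common subsequence is longer.

6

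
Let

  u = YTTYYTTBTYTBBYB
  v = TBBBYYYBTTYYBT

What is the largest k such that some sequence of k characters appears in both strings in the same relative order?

Taking Y at u[1]=v[5]; then Y at u[4]=v[6]; then Y at u[5]=v[7]; then T at u[7]=v[9]; then T at u[9]=v[10]; then Y at u[10]=v[11]; then Y at u[14]=v[12]; then B at u[15]=v[13] gives a common subsequence of length 8. The LCS DP gives dp[15][14] = 8, so this is optimal.

8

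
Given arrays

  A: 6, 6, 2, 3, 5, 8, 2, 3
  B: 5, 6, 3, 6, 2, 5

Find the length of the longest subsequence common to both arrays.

4

Let dp[i][j] be the LCS length of the first i values of A and the first j values of B. dp[i][j] = dp[i-1][j-1]+1 when the i-th and j-th values match, else max(dp[i-1][j], dp[i][j-1]).
    ·  5  6  3  6  2  5
 ·  0  0  0  0  0  0  0
 6  0  0  1  1  1  1  1
 6  0  0  1  1  2  2  2
 2  0  0  1  1  2  3  3
 3  0  0  1  2  2  3  3
 5  0  1  1  2  2  3  4
 8  0  1  1  2  2  3  4
 2  0  1  1  2  2  3  4
 3  0  1  1  2  2  3  4
dp[8][6] = 4. One LCS (by backtracking along matches): 6, 6, 2, 5.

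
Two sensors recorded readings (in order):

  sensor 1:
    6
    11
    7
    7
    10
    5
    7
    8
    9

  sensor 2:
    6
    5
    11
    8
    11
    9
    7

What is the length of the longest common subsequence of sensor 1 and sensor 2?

Pick 6 (sensor 1 #1, sensor 2 #1), 11 (sensor 1 #2, sensor 2 #3), 8 (sensor 1 #8, sensor 2 #4), 9 (sensor 1 #9, sensor 2 #6); all 4 values appear in both, in order. The LCS DP gives dp[9][7] = 4, so this is optimal.

4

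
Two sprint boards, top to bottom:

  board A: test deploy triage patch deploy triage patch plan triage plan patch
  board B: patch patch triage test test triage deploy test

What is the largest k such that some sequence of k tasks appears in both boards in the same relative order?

Taking test (board A #1, board B #5) → triage (board A #3, board B #6) → deploy (board A #5, board B #7) gives a common subsequence of length 3. dp[11][8] = 3 confirms this is the maximum.

3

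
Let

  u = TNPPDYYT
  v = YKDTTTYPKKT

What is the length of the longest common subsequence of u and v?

Let dp[i][j] be the LCS length of the first i characters of u and the first j characters of v. dp[i][j] = dp[i-1][j-1]+1 when the i-th and j-th characters match, else max(dp[i-1][j], dp[i][j-1]).
    ·  Y  K  D  T  T  T  Y  P  K  K  T
 ·  0  0  0  0  0  0  0  0  0  0  0  0
 T  0  0  0  0  1  1  1  1  1  1  1  1
 N  0  0  0  0  1  1  1  1  1  1  1  1
 P  0  0  0  0  1  1  1  1  2  2  2  2
 P  0  0  0  0  1  1  1  1  2  2  2  2
 D  0  0  0  1  1  1  1  1  2  2  2  2
 Y  0  1  1  1  1  1  1  2  2  2  2  2
 Y  0  1  1  1  1  1  1  2  2  2  2  2
 T  0  1  1  1  2  2  2  2  2  2  2  3
dp[8][11] = 3. One LCS (by backtracking along matches): TPT.

3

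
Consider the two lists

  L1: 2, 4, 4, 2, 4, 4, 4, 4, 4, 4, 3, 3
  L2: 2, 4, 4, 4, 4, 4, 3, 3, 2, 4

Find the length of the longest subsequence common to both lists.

Taking 2 at L1[4]=L2[1], 4 at L1[6]=L2[2], 4 at L1[7]=L2[3], 4 at L1[8]=L2[4], 4 at L1[9]=L2[5], 4 at L1[10]=L2[6], 3 at L1[11]=L2[7], 3 at L1[12]=L2[8] gives a common subsequence of length 8. dp[12][10] = 8 confirms this is the maximum.

8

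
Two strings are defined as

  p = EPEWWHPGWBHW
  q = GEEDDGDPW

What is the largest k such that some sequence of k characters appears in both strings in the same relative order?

4

Let dp[i][j] be the LCS length of the first i characters of p and the first j characters of q. dp[i][j] = dp[i-1][j-1]+1 when the i-th and j-th characters match, else max(dp[i-1][j], dp[i][j-1]).
    ·  G  E  E  D  D  G  D  P  W
 ·  0  0  0  0  0  0  0  0  0  0
 E  0  0  1  1  1  1  1  1  1  1
 P  0  0  1  1  1  1  1  1  2  2
 E  0  0  1  2  2  2  2  2  2  2
 W  0  0  1  2  2  2  2  2  2  3
 W  0  0  1  2  2  2  2  2  2  3
 H  0  0  1  2  2  2  2  2  2  3
 P  0  0  1  2  2  2  2  2  3  3
 G  0  1  1  2  2  2  3  3  3  3
 W  0  1  1  2  2  2  3  3  3  4
 B  0  1  1  2  2  2  3  3  3  4
 H  0  1  1  2  2  2  3  3  3  4
 W  0  1  1  2  2  2  3  3  3  4
dp[12][9] = 4. One LCS (by backtracking along matches): EEPW.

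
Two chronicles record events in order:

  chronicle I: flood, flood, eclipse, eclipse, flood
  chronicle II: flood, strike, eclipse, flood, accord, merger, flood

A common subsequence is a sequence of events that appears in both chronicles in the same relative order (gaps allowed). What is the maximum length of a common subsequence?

Taking flood [1,1], then flood [2,4], then flood [5,7] gives a common subsequence of length 3. dp[5][7] = 3 confirms this is the maximum.

3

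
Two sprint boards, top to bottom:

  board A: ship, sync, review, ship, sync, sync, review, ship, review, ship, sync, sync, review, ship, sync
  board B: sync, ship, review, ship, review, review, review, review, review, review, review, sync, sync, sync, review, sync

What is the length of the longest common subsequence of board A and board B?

9

Match ship at board A[1]=board B[2], review at board A[3]=board B[3], ship at board A[4]=board B[4], review at board A[7]=board B[10], review at board A[9]=board B[11], sync at board A[11]=board B[13], sync at board A[12]=board B[14], review at board A[13]=board B[15], sync at board A[15]=board B[16] — 9 tasks in the same relative order in both. Since dp[15][16] = 9, nothing longer is possible.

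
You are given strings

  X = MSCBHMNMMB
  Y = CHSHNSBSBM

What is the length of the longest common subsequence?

4

One common subsequence of length 4: S (X #2, Y #3); then H (X #5, Y #4); then N (X #7, Y #5); then M (X #9, Y #10), and the DP table's final entry dp[10][10] is also 4, so no common subsequence is longer.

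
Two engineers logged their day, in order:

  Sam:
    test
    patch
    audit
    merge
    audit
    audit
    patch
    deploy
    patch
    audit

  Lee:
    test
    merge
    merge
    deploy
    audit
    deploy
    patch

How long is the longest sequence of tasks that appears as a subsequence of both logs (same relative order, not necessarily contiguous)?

Pick test at Sam[1]=Lee[1]; then merge at Sam[4]=Lee[3]; then audit at Sam[6]=Lee[5]; then deploy at Sam[8]=Lee[6]; then patch at Sam[9]=Lee[7]; all 5 tasks appear in both, in order, and the DP table's final entry dp[10][7] is also 5, so no common subsequence is longer.

5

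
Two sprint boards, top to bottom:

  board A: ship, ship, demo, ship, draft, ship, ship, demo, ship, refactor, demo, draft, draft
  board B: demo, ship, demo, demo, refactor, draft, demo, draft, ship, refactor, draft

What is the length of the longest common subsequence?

7

Taking ship (board A #1, board B #2); then demo (board A #3, board B #4); then draft (board A #5, board B #6); then demo (board A #8, board B #7); then ship (board A #9, board B #9); then refactor (board A #10, board B #10); then draft (board A #13, board B #11) gives a common subsequence of length 7. The LCS DP gives dp[13][11] = 7, so this is optimal.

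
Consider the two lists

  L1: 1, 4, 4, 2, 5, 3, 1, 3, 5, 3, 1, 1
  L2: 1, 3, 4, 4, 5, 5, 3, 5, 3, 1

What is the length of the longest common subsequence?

8

Pick 1 at L1[1]=L2[1], 4 at L1[2]=L2[3], 4 at L1[3]=L2[4], 5 at L1[5]=L2[6], 3 at L1[8]=L2[7], 5 at L1[9]=L2[8], 3 at L1[10]=L2[9], 1 at L1[12]=L2[10]; all 8 values appear in both, in order. Since dp[12][10] = 8, nothing longer is possible.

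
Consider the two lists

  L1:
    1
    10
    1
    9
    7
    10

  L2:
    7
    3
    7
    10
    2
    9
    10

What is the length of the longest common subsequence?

Let dp[i][j] be the LCS length of the first i values of L1 and the first j values of L2. dp[i][j] = dp[i-1][j-1]+1 when the i-th and j-th values match, else max(dp[i-1][j], dp[i][j-1]).
    ·  7  3  7 10  2  9 10
 ·  0  0  0  0  0  0  0  0
 1  0  0  0  0  0  0  0  0
10  0  0  0  0  1  1  1  1
 1  0  0  0  0  1  1  1  1
 9  0  0  0  0  1  1  2  2
 7  0  1  1  1  1  1  2  2
10  0  1  1  1  2  2  2  3
dp[6][7] = 3. One LCS (by backtracking along matches): 10, 9, 10.

3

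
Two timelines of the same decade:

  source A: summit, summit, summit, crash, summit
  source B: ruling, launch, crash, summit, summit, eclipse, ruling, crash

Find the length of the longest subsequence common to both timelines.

3

Pick summit at source A[1]=source B[4] → summit at source A[2]=source B[5] → crash at source A[4]=source B[8]; all 3 events appear in both, in order. dp[5][8] = 3 confirms this is the maximum.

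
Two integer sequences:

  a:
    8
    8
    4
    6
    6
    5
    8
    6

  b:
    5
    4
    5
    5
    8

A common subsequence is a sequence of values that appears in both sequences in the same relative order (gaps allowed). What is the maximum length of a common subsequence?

One common subsequence of length 3: 4 at a[3]=b[2] → 5 at a[6]=b[4] → 8 at a[7]=b[5]. The LCS DP gives dp[8][5] = 3, so this is optimal.

3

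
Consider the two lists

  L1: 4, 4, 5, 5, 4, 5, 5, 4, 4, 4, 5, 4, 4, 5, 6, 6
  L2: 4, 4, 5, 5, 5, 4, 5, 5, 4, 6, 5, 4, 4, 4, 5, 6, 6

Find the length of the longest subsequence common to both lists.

Match 4 [1,1]; then 4 [2,2]; then 5 [3,4]; then 5 [4,5]; then 4 [5,6]; then 5 [6,7]; then 5 [7,8]; then 4 [8,9]; then 4 [10,12]; then 4 [12,13]; then 4 [13,14]; then 5 [14,15]; then 6 [15,16]; then 6 [16,17] — 14 values in the same relative order in both, and the DP table's final entry dp[16][17] is also 14, so no common subsequence is longer.

14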